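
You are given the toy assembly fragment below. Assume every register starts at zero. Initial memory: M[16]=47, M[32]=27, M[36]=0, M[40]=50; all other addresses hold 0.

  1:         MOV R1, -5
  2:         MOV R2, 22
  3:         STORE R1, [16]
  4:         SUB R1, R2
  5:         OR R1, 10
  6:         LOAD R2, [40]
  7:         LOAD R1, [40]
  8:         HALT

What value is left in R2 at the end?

50

MOV R1, -5 → R1=-5
MOV R2, 22 → R2=22
STORE R1, [16] → M[16]=-5
SUB R1, R2 → R1=(-5)-22=-27
OR R1, 10 → R1=(-27)|10=-17
LOAD R2, [40] → R2=M[40]=50
LOAD R1, [40] → R1=M[40]=50
halt.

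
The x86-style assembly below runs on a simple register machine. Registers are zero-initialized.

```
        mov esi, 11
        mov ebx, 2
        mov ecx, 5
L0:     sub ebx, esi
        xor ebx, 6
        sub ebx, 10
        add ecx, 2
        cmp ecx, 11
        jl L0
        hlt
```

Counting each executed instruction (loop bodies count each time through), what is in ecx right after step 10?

after mov esi, 11: esi=11
after mov ebx, 2: ebx=2
after mov ecx, 5: ecx=5
after sub ebx, esi: ebx=2-11=-9
after xor ebx, 6: ebx=(-9)^6=-15
after sub ebx, 10: ebx=(-15)-10=-25
after add ecx, 2: ecx=5+2=7
cmp ecx, 11  (cmp 7,11)
jl L0: taken
after sub ebx, esi: ebx=(-25)-11=-36
After step 10: ecx = 7.

7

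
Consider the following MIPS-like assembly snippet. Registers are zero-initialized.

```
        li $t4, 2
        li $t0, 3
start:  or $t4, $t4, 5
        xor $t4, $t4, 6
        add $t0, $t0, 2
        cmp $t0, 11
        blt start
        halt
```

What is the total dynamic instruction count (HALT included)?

$t4=2
$t0=3
$t4=2|5=7
$t4=7^6=1
$t0=3+2=5
cmp $t0, 11  (cmp 5,11)
blt start: taken
$t4=1|5=5
$t4=5^6=3
$t0=5+2=7
cmp $t0, 11  (cmp 7,11)
blt start: taken
$t4=3|5=7
$t4=7^6=1
$t0=7+2=9
cmp $t0, 11  (cmp 9,11)
blt start: taken
$t4=1|5=5
$t4=5^6=3
$t0=9+2=11
cmp $t0, 11  (cmp 11,11)
blt start: not taken
halt.
Total executed instructions: 23.

23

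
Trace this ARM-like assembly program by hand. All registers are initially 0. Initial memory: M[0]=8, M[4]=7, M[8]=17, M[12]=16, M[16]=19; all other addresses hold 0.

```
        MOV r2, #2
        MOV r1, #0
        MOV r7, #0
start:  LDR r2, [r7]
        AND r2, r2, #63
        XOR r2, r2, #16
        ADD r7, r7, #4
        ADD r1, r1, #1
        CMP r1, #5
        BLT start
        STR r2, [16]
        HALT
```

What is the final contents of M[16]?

MOV r2, #2 → r2=2
MOV r1, #0 → r1=0
MOV r7, #0 → r7=0
LDR r2, [r7] → r2=M[0]=8
AND r2, r2, #63 → r2=8&63=8
XOR r2, r2, #16 → r2=8^16=24
ADD r7, r7, #4 → r7=0+4=4
ADD r1, r1, #1 → r1=0+1=1
CMP r1, #5  (cmp 1,5)
BLT start: taken
LDR r2, [r7] → r2=M[4]=7
AND r2, r2, #63 → r2=7&63=7
XOR r2, r2, #16 → r2=7^16=23
ADD r7, r7, #4 → r7=4+4=8
ADD r1, r1, #1 → r1=1+1=2
CMP r1, #5  (cmp 2,5)
BLT start: taken
LDR r2, [r7] → r2=M[8]=17
AND r2, r2, #63 → r2=17&63=17
XOR r2, r2, #16 → r2=17^16=1
ADD r7, r7, #4 → r7=8+4=12
ADD r1, r1, #1 → r1=2+1=3
CMP r1, #5  (cmp 3,5)
BLT start: taken
LDR r2, [r7] → r2=M[12]=16
AND r2, r2, #63 → r2=16&63=16
XOR r2, r2, #16 → r2=16^16=0
ADD r7, r7, #4 → r7=12+4=16
ADD r1, r1, #1 → r1=3+1=4
CMP r1, #5  (cmp 4,5)
BLT start: taken
LDR r2, [r7] → r2=M[16]=19
AND r2, r2, #63 → r2=19&63=19
XOR r2, r2, #16 → r2=19^16=3
ADD r7, r7, #4 → r7=16+4=20
ADD r1, r1, #1 → r1=4+1=5
CMP r1, #5  (cmp 5,5)
BLT start: not taken
STR r2, [16] → M[16]=3
halt.

3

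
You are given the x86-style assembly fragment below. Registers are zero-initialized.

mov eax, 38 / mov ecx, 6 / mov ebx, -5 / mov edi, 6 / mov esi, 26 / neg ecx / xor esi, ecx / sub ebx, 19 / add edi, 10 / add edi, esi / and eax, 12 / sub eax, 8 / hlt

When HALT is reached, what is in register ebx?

-24

after mov eax, 38: eax=38
after mov ecx, 6: ecx=6
after mov ebx, -5: ebx=-5
after mov edi, 6: edi=6
after mov esi, 26: esi=26
after neg ecx: ecx=-(6)=-6
after xor esi, ecx: esi=26^(-6)=-32
after sub ebx, 19: ebx=(-5)-19=-24
after add edi, 10: edi=6+10=16
after add edi, esi: edi=16+(-32)=-16
after and eax, 12: eax=38&12=4
after sub eax, 8: eax=4-8=-4
halt.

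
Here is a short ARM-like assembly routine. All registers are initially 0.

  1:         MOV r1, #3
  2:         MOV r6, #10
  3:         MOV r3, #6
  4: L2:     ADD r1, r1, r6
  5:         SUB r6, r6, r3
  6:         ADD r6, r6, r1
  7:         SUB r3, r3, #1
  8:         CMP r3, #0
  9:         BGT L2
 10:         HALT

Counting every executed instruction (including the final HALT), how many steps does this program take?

after MOV r1, #3: r1=3
after MOV r6, #10: r6=10
after MOV r3, #6: r3=6
after ADD r1, r1, r6: r1=3+10=13
after SUB r6, r6, r3: r6=10-6=4
after ADD r6, r6, r1: r6=4+13=17
after SUB r3, r3, #1: r3=6-1=5
CMP r3, #0  (cmp 5,0)
BGT L2: taken
after ADD r1, r1, r6: r1=13+17=30
after SUB r6, r6, r3: r6=17-5=12
after ADD r6, r6, r1: r6=12+30=42
after SUB r3, r3, #1: r3=5-1=4
CMP r3, #0  (cmp 4,0)
BGT L2: taken
after ADD r1, r1, r6: r1=30+42=72
after SUB r6, r6, r3: r6=42-4=38
after ADD r6, r6, r1: r6=38+72=110
after SUB r3, r3, #1: r3=4-1=3
CMP r3, #0  (cmp 3,0)
BGT L2: taken
after ADD r1, r1, r6: r1=72+110=182
after SUB r6, r6, r3: r6=110-3=107
after ADD r6, r6, r1: r6=107+182=289
after SUB r3, r3, #1: r3=3-1=2
CMP r3, #0  (cmp 2,0)
BGT L2: taken
after ADD r1, r1, r6: r1=182+289=471
after SUB r6, r6, r3: r6=289-2=287
after ADD r6, r6, r1: r6=287+471=758
after SUB r3, r3, #1: r3=2-1=1
CMP r3, #0  (cmp 1,0)
BGT L2: taken
after ADD r1, r1, r6: r1=471+758=1229
after SUB r6, r6, r3: r6=758-1=757
after ADD r6, r6, r1: r6=757+1229=1986
after SUB r3, r3, #1: r3=1-1=0
CMP r3, #0  (cmp 0,0)
BGT L2: not taken
halt.
Total executed instructions: 40.

40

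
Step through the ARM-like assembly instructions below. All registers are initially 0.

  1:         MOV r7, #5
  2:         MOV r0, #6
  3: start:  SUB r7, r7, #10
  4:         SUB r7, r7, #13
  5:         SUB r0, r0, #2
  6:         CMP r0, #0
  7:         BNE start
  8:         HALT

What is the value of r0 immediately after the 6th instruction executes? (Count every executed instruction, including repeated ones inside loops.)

r7=5
r0=6
r7=5-10=-5
r7=(-5)-13=-18
r0=6-2=4
CMP r0, #0  (cmp 4,0)
After step 6: r0 = 4.

4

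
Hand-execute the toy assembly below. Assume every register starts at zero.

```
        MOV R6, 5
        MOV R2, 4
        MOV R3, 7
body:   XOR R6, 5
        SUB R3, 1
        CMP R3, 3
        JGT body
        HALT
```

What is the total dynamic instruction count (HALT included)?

R6=5
R2=4
R3=7
R6=5^5=0
R3=7-1=6
CMP R3, 3  (cmp 6,3)
JGT body: taken
R6=0^5=5
R3=6-1=5
CMP R3, 3  (cmp 5,3)
JGT body: taken
R6=5^5=0
R3=5-1=4
CMP R3, 3  (cmp 4,3)
JGT body: taken
R6=0^5=5
R3=4-1=3
CMP R3, 3  (cmp 3,3)
JGT body: not taken
halt.
Total executed instructions: 20.

20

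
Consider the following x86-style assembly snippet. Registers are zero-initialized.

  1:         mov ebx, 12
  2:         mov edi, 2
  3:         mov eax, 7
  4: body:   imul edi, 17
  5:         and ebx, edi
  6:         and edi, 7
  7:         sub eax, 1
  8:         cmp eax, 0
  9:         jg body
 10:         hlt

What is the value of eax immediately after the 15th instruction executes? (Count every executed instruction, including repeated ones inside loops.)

5

ebx=12
edi=2
eax=7
edi=2*17=34
ebx=12&34=0
edi=34&7=2
eax=7-1=6
cmp eax, 0  (cmp 6,0)
jg body: taken
edi=2*17=34
ebx=0&34=0
edi=34&7=2
eax=6-1=5
cmp eax, 0  (cmp 5,0)
jg body: taken
After step 15: eax = 5.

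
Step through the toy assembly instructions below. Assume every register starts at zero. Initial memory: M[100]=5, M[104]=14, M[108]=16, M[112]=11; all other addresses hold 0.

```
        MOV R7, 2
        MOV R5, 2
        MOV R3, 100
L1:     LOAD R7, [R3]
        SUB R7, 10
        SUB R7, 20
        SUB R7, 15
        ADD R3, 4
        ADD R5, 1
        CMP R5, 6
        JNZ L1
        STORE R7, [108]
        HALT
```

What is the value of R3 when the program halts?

MOV R7, 2 → R7=2
MOV R5, 2 → R5=2
MOV R3, 100 → R3=100
LOAD R7, [R3] → R7=M[100]=5
SUB R7, 10 → R7=5-10=-5
SUB R7, 20 → R7=(-5)-20=-25
SUB R7, 15 → R7=(-25)-15=-40
ADD R3, 4 → R3=100+4=104
ADD R5, 1 → R5=2+1=3
CMP R5, 6  (cmp 3,6)
JNZ L1: taken
LOAD R7, [R3] → R7=M[104]=14
SUB R7, 10 → R7=14-10=4
SUB R7, 20 → R7=4-20=-16
SUB R7, 15 → R7=(-16)-15=-31
ADD R3, 4 → R3=104+4=108
ADD R5, 1 → R5=3+1=4
CMP R5, 6  (cmp 4,6)
JNZ L1: taken
LOAD R7, [R3] → R7=M[108]=16
SUB R7, 10 → R7=16-10=6
SUB R7, 20 → R7=6-20=-14
SUB R7, 15 → R7=(-14)-15=-29
ADD R3, 4 → R3=108+4=112
ADD R5, 1 → R5=4+1=5
CMP R5, 6  (cmp 5,6)
JNZ L1: taken
LOAD R7, [R3] → R7=M[112]=11
SUB R7, 10 → R7=11-10=1
SUB R7, 20 → R7=1-20=-19
SUB R7, 15 → R7=(-19)-15=-34
ADD R3, 4 → R3=112+4=116
ADD R5, 1 → R5=5+1=6
CMP R5, 6  (cmp 6,6)
JNZ L1: not taken
STORE R7, [108] → M[108]=-34
halt.

116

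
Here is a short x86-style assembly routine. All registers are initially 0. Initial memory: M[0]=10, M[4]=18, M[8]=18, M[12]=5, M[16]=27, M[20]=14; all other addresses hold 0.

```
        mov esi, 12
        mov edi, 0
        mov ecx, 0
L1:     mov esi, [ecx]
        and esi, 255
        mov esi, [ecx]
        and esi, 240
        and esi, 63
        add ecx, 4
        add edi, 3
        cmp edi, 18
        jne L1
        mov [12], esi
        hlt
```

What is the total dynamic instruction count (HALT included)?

after mov esi, 12: esi=12
after mov edi, 0: edi=0
after mov ecx, 0: ecx=0
after mov esi, [ecx]: esi=M[0]=10
after and esi, 255: esi=10&255=10
after mov esi, [ecx]: esi=M[0]=10
after and esi, 240: esi=10&240=0
after and esi, 63: esi=0&63=0
after add ecx, 4: ecx=0+4=4
after add edi, 3: edi=0+3=3
cmp edi, 18  (cmp 3,18)
jne L1: taken
after mov esi, [ecx]: esi=M[4]=18
after and esi, 255: esi=18&255=18
after mov esi, [ecx]: esi=M[4]=18
after and esi, 240: esi=18&240=16
after and esi, 63: esi=16&63=16
after add ecx, 4: ecx=4+4=8
after add edi, 3: edi=3+3=6
cmp edi, 18  (cmp 6,18)
jne L1: taken
after mov esi, [ecx]: esi=M[8]=18
after and esi, 255: esi=18&255=18
after mov esi, [ecx]: esi=M[8]=18
after and esi, 240: esi=18&240=16
after and esi, 63: esi=16&63=16
after add ecx, 4: ecx=8+4=12
after add edi, 3: edi=6+3=9
cmp edi, 18  (cmp 9,18)
jne L1: taken
after mov esi, [ecx]: esi=M[12]=5
after and esi, 255: esi=5&255=5
after mov esi, [ecx]: esi=M[12]=5
after and esi, 240: esi=5&240=0
after and esi, 63: esi=0&63=0
after add ecx, 4: ecx=12+4=16
after add edi, 3: edi=9+3=12
cmp edi, 18  (cmp 12,18)
jne L1: taken
after mov esi, [ecx]: esi=M[16]=27
after and esi, 255: esi=27&255=27
after mov esi, [ecx]: esi=M[16]=27
after and esi, 240: esi=27&240=16
after and esi, 63: esi=16&63=16
after add ecx, 4: ecx=16+4=20
after add edi, 3: edi=12+3=15
cmp edi, 18  (cmp 15,18)
jne L1: taken
after mov esi, [ecx]: esi=M[20]=14
after and esi, 255: esi=14&255=14
after mov esi, [ecx]: esi=M[20]=14
after and esi, 240: esi=14&240=0
after and esi, 63: esi=0&63=0
after add ecx, 4: ecx=20+4=24
after add edi, 3: edi=15+3=18
cmp edi, 18  (cmp 18,18)
jne L1: not taken
mov [12], esi → M[12]=0
halt.
Total executed instructions: 59.

59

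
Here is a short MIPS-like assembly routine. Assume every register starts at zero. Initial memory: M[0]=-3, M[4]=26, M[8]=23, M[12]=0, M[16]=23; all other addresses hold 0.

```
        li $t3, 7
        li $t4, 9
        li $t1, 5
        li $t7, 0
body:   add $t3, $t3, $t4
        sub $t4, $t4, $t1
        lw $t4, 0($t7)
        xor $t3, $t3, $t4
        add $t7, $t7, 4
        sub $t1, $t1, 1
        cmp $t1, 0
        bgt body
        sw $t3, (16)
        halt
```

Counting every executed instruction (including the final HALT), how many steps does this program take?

46

$t3=7
$t4=9
$t1=5
$t7=0
$t3=7+9=16
$t4=9-5=4
$t4=M[0]=-3
$t3=16^(-3)=-19
$t7=0+4=4
$t1=5-1=4
cmp $t1, 0  (cmp 4,0)
bgt body: taken
$t3=(-19)+(-3)=-22
$t4=(-3)-4=-7
$t4=M[4]=26
$t3=(-22)^26=-16
$t7=4+4=8
$t1=4-1=3
cmp $t1, 0  (cmp 3,0)
bgt body: taken
$t3=(-16)+26=10
$t4=26-3=23
$t4=M[8]=23
$t3=10^23=29
$t7=8+4=12
$t1=3-1=2
cmp $t1, 0  (cmp 2,0)
bgt body: taken
$t3=29+23=52
$t4=23-2=21
$t4=M[12]=0
$t3=52^0=52
$t7=12+4=16
$t1=2-1=1
cmp $t1, 0  (cmp 1,0)
bgt body: taken
$t3=52+0=52
$t4=0-1=-1
$t4=M[16]=23
$t3=52^23=35
$t7=16+4=20
$t1=1-1=0
cmp $t1, 0  (cmp 0,0)
bgt body: not taken
sw $t3, (16) → M[16]=35
halt.
Total executed instructions: 46.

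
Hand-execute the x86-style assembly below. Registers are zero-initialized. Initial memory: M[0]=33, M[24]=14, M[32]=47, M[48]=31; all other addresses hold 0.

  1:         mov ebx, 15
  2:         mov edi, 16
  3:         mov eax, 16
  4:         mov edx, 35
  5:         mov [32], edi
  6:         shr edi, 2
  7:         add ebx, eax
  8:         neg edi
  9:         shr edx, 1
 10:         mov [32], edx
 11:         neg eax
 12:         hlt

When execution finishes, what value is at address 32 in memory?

after mov ebx, 15: ebx=15
after mov edi, 16: edi=16
after mov eax, 16: eax=16
after mov edx, 35: edx=35
mov [32], edi → M[32]=16
after shr edi, 2: edi=16>>2=4
after add ebx, eax: ebx=15+16=31
after neg edi: edi=-(4)=-4
after shr edx, 1: edx=35>>1=17
mov [32], edx → M[32]=17
after neg eax: eax=-(16)=-16
halt.

17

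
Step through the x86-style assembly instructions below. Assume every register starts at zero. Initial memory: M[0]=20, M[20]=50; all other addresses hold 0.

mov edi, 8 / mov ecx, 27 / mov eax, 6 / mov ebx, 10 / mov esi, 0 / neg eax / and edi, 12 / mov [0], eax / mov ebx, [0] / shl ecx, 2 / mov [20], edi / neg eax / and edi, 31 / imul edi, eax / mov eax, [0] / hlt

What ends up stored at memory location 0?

edi=8
ecx=27
eax=6
ebx=10
esi=0
eax=-(6)=-6
edi=8&12=8
mov [0], eax → M[0]=-6
ebx=M[0]=-6
ecx=27<<2=108
mov [20], edi → M[20]=8
eax=-(-6)=6
edi=8&31=8
edi=8*6=48
eax=M[0]=-6
halt.

-6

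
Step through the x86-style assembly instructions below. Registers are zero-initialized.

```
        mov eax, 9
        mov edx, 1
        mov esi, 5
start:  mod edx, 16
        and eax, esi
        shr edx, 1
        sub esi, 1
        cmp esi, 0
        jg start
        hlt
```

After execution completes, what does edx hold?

mov eax, 9 → eax=9
mov edx, 1 → edx=1
mov esi, 5 → esi=5
mod edx, 16 → edx=1%16=1
and eax, esi → eax=9&5=1
shr edx, 1 → edx=1>>1=0
sub esi, 1 → esi=5-1=4
cmp esi, 0  (cmp 4,0)
jg start: taken
mod edx, 16 → edx=0%16=0
and eax, esi → eax=1&4=0
shr edx, 1 → edx=0>>1=0
sub esi, 1 → esi=4-1=3
cmp esi, 0  (cmp 3,0)
jg start: taken
mod edx, 16 → edx=0%16=0
and eax, esi → eax=0&3=0
shr edx, 1 → edx=0>>1=0
sub esi, 1 → esi=3-1=2
cmp esi, 0  (cmp 2,0)
jg start: taken
mod edx, 16 → edx=0%16=0
and eax, esi → eax=0&2=0
shr edx, 1 → edx=0>>1=0
sub esi, 1 → esi=2-1=1
cmp esi, 0  (cmp 1,0)
jg start: taken
mod edx, 16 → edx=0%16=0
and eax, esi → eax=0&1=0
shr edx, 1 → edx=0>>1=0
sub esi, 1 → esi=1-1=0
cmp esi, 0  (cmp 0,0)
jg start: not taken
halt.

0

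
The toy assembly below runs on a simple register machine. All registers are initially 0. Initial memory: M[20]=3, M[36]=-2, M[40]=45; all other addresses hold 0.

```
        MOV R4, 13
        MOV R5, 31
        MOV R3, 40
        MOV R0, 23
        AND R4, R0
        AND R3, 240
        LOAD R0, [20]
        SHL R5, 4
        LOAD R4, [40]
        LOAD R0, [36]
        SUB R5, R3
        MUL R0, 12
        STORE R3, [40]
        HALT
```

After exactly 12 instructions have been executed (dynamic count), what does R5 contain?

R4=13
R5=31
R3=40
R0=23
R4=13&23=5
R3=40&240=32
R0=M[20]=3
R5=31<<4=496
R4=M[40]=45
R0=M[36]=-2
R5=496-32=464
R0=(-2)*12=-24
After step 12: R5 = 464.

464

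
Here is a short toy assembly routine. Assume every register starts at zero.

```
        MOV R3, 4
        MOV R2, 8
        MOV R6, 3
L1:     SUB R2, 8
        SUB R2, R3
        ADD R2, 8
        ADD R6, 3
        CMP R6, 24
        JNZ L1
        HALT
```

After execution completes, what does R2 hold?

after MOV R3, 4: R3=4
after MOV R2, 8: R2=8
after MOV R6, 3: R6=3
after SUB R2, 8: R2=8-8=0
after SUB R2, R3: R2=0-4=-4
after ADD R2, 8: R2=(-4)+8=4
after ADD R6, 3: R6=3+3=6
CMP R6, 24  (cmp 6,24)
JNZ L1: taken
after SUB R2, 8: R2=4-8=-4
after SUB R2, R3: R2=(-4)-4=-8
after ADD R2, 8: R2=(-8)+8=0
after ADD R6, 3: R6=6+3=9
CMP R6, 24  (cmp 9,24)
JNZ L1: taken
after SUB R2, 8: R2=0-8=-8
after SUB R2, R3: R2=(-8)-4=-12
after ADD R2, 8: R2=(-12)+8=-4
after ADD R6, 3: R6=9+3=12
CMP R6, 24  (cmp 12,24)
JNZ L1: taken
after SUB R2, 8: R2=(-4)-8=-12
after SUB R2, R3: R2=(-12)-4=-16
after ADD R2, 8: R2=(-16)+8=-8
after ADD R6, 3: R6=12+3=15
CMP R6, 24  (cmp 15,24)
JNZ L1: taken
after SUB R2, 8: R2=(-8)-8=-16
after SUB R2, R3: R2=(-16)-4=-20
after ADD R2, 8: R2=(-20)+8=-12
after ADD R6, 3: R6=15+3=18
CMP R6, 24  (cmp 18,24)
JNZ L1: taken
after SUB R2, 8: R2=(-12)-8=-20
after SUB R2, R3: R2=(-20)-4=-24
after ADD R2, 8: R2=(-24)+8=-16
after ADD R6, 3: R6=18+3=21
CMP R6, 24  (cmp 21,24)
JNZ L1: taken
after SUB R2, 8: R2=(-16)-8=-24
after SUB R2, R3: R2=(-24)-4=-28
after ADD R2, 8: R2=(-28)+8=-20
after ADD R6, 3: R6=21+3=24
CMP R6, 24  (cmp 24,24)
JNZ L1: not taken
halt.

-20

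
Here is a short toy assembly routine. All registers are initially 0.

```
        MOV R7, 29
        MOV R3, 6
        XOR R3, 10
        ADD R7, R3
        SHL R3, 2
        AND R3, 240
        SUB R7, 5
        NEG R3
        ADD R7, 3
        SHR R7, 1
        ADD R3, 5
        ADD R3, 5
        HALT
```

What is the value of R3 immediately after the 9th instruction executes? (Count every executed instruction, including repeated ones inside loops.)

MOV R7, 29 → R7=29
MOV R3, 6 → R3=6
XOR R3, 10 → R3=6^10=12
ADD R7, R3 → R7=29+12=41
SHL R3, 2 → R3=12<<2=48
AND R3, 240 → R3=48&240=48
SUB R7, 5 → R7=41-5=36
NEG R3 → R3=-(48)=-48
ADD R7, 3 → R7=36+3=39
After step 9: R3 = -48.

-48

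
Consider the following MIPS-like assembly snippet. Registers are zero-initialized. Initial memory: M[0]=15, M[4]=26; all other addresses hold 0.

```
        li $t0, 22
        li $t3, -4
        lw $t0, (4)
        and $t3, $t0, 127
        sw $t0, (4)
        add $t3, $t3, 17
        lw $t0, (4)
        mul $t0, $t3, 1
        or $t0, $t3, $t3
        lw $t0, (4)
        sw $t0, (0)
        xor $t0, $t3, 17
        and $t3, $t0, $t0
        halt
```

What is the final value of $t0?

58

li $t0, 22 → $t0=22
li $t3, -4 → $t3=-4
lw $t0, (4) → $t0=M[4]=26
and $t3, $t0, 127 → $t3=26&127=26
sw $t0, (4) → M[4]=26
add $t3, $t3, 17 → $t3=26+17=43
lw $t0, (4) → $t0=M[4]=26
mul $t0, $t3, 1 → $t0=43*1=43
or $t0, $t3, $t3 → $t0=43|43=43
lw $t0, (4) → $t0=M[4]=26
sw $t0, (0) → M[0]=26
xor $t0, $t3, 17 → $t0=43^17=58
and $t3, $t0, $t0 → $t3=58&58=58
halt.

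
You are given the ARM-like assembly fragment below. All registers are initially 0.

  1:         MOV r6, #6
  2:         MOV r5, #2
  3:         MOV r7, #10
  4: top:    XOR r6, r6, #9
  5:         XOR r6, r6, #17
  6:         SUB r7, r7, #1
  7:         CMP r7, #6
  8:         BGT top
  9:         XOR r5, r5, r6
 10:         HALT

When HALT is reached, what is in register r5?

4

r6=6
r5=2
r7=10
r6=6^9=15
r6=15^17=30
r7=10-1=9
CMP r7, #6  (cmp 9,6)
BGT top: taken
r6=30^9=23
r6=23^17=6
r7=9-1=8
CMP r7, #6  (cmp 8,6)
BGT top: taken
r6=6^9=15
r6=15^17=30
r7=8-1=7
CMP r7, #6  (cmp 7,6)
BGT top: taken
r6=30^9=23
r6=23^17=6
r7=7-1=6
CMP r7, #6  (cmp 6,6)
BGT top: not taken
r5=2^6=4
halt.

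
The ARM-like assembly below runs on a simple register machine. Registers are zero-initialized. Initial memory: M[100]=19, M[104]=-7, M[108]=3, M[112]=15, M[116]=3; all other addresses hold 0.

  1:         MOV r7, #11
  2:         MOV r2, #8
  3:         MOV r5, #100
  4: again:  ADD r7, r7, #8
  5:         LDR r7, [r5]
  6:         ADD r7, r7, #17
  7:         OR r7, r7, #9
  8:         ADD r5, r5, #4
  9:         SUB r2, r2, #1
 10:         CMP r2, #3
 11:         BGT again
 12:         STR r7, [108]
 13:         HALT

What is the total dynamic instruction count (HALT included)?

after MOV r7, #11: r7=11
after MOV r2, #8: r2=8
after MOV r5, #100: r5=100
after ADD r7, r7, #8: r7=11+8=19
after LDR r7, [r5]: r7=M[100]=19
after ADD r7, r7, #17: r7=19+17=36
after OR r7, r7, #9: r7=36|9=45
after ADD r5, r5, #4: r5=100+4=104
after SUB r2, r2, #1: r2=8-1=7
CMP r2, #3  (cmp 7,3)
BGT again: taken
after ADD r7, r7, #8: r7=45+8=53
after LDR r7, [r5]: r7=M[104]=-7
after ADD r7, r7, #17: r7=(-7)+17=10
after OR r7, r7, #9: r7=10|9=11
after ADD r5, r5, #4: r5=104+4=108
after SUB r2, r2, #1: r2=7-1=6
CMP r2, #3  (cmp 6,3)
BGT again: taken
after ADD r7, r7, #8: r7=11+8=19
after LDR r7, [r5]: r7=M[108]=3
after ADD r7, r7, #17: r7=3+17=20
after OR r7, r7, #9: r7=20|9=29
after ADD r5, r5, #4: r5=108+4=112
after SUB r2, r2, #1: r2=6-1=5
CMP r2, #3  (cmp 5,3)
BGT again: taken
after ADD r7, r7, #8: r7=29+8=37
after LDR r7, [r5]: r7=M[112]=15
after ADD r7, r7, #17: r7=15+17=32
after OR r7, r7, #9: r7=32|9=41
after ADD r5, r5, #4: r5=112+4=116
after SUB r2, r2, #1: r2=5-1=4
CMP r2, #3  (cmp 4,3)
BGT again: taken
after ADD r7, r7, #8: r7=41+8=49
after LDR r7, [r5]: r7=M[116]=3
after ADD r7, r7, #17: r7=3+17=20
after OR r7, r7, #9: r7=20|9=29
after ADD r5, r5, #4: r5=116+4=120
after SUB r2, r2, #1: r2=4-1=3
CMP r2, #3  (cmp 3,3)
BGT again: not taken
STR r7, [108] → M[108]=29
halt.
Total executed instructions: 45.

45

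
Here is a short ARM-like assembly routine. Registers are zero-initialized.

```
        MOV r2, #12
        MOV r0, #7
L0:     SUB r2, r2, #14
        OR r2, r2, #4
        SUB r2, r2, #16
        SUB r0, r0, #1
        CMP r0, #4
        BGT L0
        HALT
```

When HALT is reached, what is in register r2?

-74

after MOV r2, #12: r2=12
after MOV r0, #7: r0=7
after SUB r2, r2, #14: r2=12-14=-2
after OR r2, r2, #4: r2=(-2)|4=-2
after SUB r2, r2, #16: r2=(-2)-16=-18
after SUB r0, r0, #1: r0=7-1=6
CMP r0, #4  (cmp 6,4)
BGT L0: taken
after SUB r2, r2, #14: r2=(-18)-14=-32
after OR r2, r2, #4: r2=(-32)|4=-28
after SUB r2, r2, #16: r2=(-28)-16=-44
after SUB r0, r0, #1: r0=6-1=5
CMP r0, #4  (cmp 5,4)
BGT L0: taken
after SUB r2, r2, #14: r2=(-44)-14=-58
after OR r2, r2, #4: r2=(-58)|4=-58
after SUB r2, r2, #16: r2=(-58)-16=-74
after SUB r0, r0, #1: r0=5-1=4
CMP r0, #4  (cmp 4,4)
BGT L0: not taken
halt.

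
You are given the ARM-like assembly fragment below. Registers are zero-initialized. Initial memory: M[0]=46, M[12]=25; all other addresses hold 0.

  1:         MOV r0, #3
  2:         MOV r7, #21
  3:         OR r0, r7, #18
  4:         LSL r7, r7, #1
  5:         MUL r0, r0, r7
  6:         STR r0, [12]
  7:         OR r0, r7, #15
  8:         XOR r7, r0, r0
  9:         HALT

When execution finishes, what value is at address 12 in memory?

966

MOV r0, #3 → r0=3
MOV r7, #21 → r7=21
OR r0, r7, #18 → r0=21|18=23
LSL r7, r7, #1 → r7=21<<1=42
MUL r0, r0, r7 → r0=23*42=966
STR r0, [12] → M[12]=966
OR r0, r7, #15 → r0=42|15=47
XOR r7, r0, r0 → r7=47^47=0
halt.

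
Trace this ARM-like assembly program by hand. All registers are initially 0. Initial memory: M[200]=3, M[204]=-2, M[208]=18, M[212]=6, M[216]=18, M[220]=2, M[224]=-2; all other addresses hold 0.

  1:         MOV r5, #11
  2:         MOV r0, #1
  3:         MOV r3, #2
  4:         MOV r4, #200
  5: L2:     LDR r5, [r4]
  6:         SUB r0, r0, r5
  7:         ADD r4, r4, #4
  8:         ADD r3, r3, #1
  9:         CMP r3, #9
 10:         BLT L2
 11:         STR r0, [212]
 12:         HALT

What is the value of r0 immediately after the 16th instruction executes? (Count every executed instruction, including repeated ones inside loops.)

0

MOV r5, #11 → r5=11
MOV r0, #1 → r0=1
MOV r3, #2 → r3=2
MOV r4, #200 → r4=200
LDR r5, [r4] → r5=M[200]=3
SUB r0, r0, r5 → r0=1-3=-2
ADD r4, r4, #4 → r4=200+4=204
ADD r3, r3, #1 → r3=2+1=3
CMP r3, #9  (cmp 3,9)
BLT L2: taken
LDR r5, [r4] → r5=M[204]=-2
SUB r0, r0, r5 → r0=(-2)-(-2)=0
ADD r4, r4, #4 → r4=204+4=208
ADD r3, r3, #1 → r3=3+1=4
CMP r3, #9  (cmp 4,9)
BLT L2: taken
After step 16: r0 = 0.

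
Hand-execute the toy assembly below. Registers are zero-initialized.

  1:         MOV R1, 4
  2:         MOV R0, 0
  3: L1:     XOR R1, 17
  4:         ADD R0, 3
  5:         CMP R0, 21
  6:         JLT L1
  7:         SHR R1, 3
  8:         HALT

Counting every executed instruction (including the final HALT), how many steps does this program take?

R1=4
R0=0
R1=4^17=21
R0=0+3=3
CMP R0, 21  (cmp 3,21)
JLT L1: taken
R1=21^17=4
R0=3+3=6
CMP R0, 21  (cmp 6,21)
JLT L1: taken
R1=4^17=21
R0=6+3=9
CMP R0, 21  (cmp 9,21)
JLT L1: taken
R1=21^17=4
R0=9+3=12
CMP R0, 21  (cmp 12,21)
JLT L1: taken
R1=4^17=21
R0=12+3=15
CMP R0, 21  (cmp 15,21)
JLT L1: taken
R1=21^17=4
R0=15+3=18
CMP R0, 21  (cmp 18,21)
JLT L1: taken
R1=4^17=21
R0=18+3=21
CMP R0, 21  (cmp 21,21)
JLT L1: not taken
R1=21>>3=2
halt.
Total executed instructions: 32.

32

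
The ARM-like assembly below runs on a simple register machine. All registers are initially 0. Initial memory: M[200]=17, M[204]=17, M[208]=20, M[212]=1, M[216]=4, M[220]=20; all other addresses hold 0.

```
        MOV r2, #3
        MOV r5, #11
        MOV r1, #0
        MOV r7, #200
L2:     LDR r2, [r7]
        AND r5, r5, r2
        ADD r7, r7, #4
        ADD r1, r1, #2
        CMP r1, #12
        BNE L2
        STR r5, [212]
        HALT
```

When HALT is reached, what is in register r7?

MOV r2, #3 → r2=3
MOV r5, #11 → r5=11
MOV r1, #0 → r1=0
MOV r7, #200 → r7=200
LDR r2, [r7] → r2=M[200]=17
AND r5, r5, r2 → r5=11&17=1
ADD r7, r7, #4 → r7=200+4=204
ADD r1, r1, #2 → r1=0+2=2
CMP r1, #12  (cmp 2,12)
BNE L2: taken
LDR r2, [r7] → r2=M[204]=17
AND r5, r5, r2 → r5=1&17=1
ADD r7, r7, #4 → r7=204+4=208
ADD r1, r1, #2 → r1=2+2=4
CMP r1, #12  (cmp 4,12)
BNE L2: taken
LDR r2, [r7] → r2=M[208]=20
AND r5, r5, r2 → r5=1&20=0
ADD r7, r7, #4 → r7=208+4=212
ADD r1, r1, #2 → r1=4+2=6
CMP r1, #12  (cmp 6,12)
BNE L2: taken
LDR r2, [r7] → r2=M[212]=1
AND r5, r5, r2 → r5=0&1=0
ADD r7, r7, #4 → r7=212+4=216
ADD r1, r1, #2 → r1=6+2=8
CMP r1, #12  (cmp 8,12)
BNE L2: taken
LDR r2, [r7] → r2=M[216]=4
AND r5, r5, r2 → r5=0&4=0
ADD r7, r7, #4 → r7=216+4=220
ADD r1, r1, #2 → r1=8+2=10
CMP r1, #12  (cmp 10,12)
BNE L2: taken
LDR r2, [r7] → r2=M[220]=20
AND r5, r5, r2 → r5=0&20=0
ADD r7, r7, #4 → r7=220+4=224
ADD r1, r1, #2 → r1=10+2=12
CMP r1, #12  (cmp 12,12)
BNE L2: not taken
STR r5, [212] → M[212]=0
halt.

224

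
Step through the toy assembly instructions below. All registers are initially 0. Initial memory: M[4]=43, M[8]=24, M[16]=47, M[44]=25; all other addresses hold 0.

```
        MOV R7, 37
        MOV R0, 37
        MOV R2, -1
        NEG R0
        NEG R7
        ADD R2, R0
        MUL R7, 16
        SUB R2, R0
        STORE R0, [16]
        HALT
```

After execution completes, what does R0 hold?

-37

after MOV R7, 37: R7=37
after MOV R0, 37: R0=37
after MOV R2, -1: R2=-1
after NEG R0: R0=-(37)=-37
after NEG R7: R7=-(37)=-37
after ADD R2, R0: R2=(-1)+(-37)=-38
after MUL R7, 16: R7=(-37)*16=-592
after SUB R2, R0: R2=(-38)-(-37)=-1
STORE R0, [16] → M[16]=-37
halt.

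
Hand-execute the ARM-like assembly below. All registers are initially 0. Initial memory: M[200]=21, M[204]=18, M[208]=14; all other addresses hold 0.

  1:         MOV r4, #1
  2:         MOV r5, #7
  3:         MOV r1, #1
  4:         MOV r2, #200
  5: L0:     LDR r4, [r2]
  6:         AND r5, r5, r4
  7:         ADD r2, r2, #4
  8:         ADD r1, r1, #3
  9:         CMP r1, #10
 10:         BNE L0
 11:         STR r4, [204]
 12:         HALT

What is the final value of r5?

0

MOV r4, #1 → r4=1
MOV r5, #7 → r5=7
MOV r1, #1 → r1=1
MOV r2, #200 → r2=200
LDR r4, [r2] → r4=M[200]=21
AND r5, r5, r4 → r5=7&21=5
ADD r2, r2, #4 → r2=200+4=204
ADD r1, r1, #3 → r1=1+3=4
CMP r1, #10  (cmp 4,10)
BNE L0: taken
LDR r4, [r2] → r4=M[204]=18
AND r5, r5, r4 → r5=5&18=0
ADD r2, r2, #4 → r2=204+4=208
ADD r1, r1, #3 → r1=4+3=7
CMP r1, #10  (cmp 7,10)
BNE L0: taken
LDR r4, [r2] → r4=M[208]=14
AND r5, r5, r4 → r5=0&14=0
ADD r2, r2, #4 → r2=208+4=212
ADD r1, r1, #3 → r1=7+3=10
CMP r1, #10  (cmp 10,10)
BNE L0: not taken
STR r4, [204] → M[204]=14
halt.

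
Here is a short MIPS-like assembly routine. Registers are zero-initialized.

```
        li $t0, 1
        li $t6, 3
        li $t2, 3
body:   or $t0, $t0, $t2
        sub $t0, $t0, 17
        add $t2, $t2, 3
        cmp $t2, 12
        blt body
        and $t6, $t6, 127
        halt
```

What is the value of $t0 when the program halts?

after li $t0, 1: $t0=1
after li $t6, 3: $t6=3
after li $t2, 3: $t2=3
after or $t0, $t0, $t2: $t0=1|3=3
after sub $t0, $t0, 17: $t0=3-17=-14
after add $t2, $t2, 3: $t2=3+3=6
cmp $t2, 12  (cmp 6,12)
blt body: taken
after or $t0, $t0, $t2: $t0=(-14)|6=-10
after sub $t0, $t0, 17: $t0=(-10)-17=-27
after add $t2, $t2, 3: $t2=6+3=9
cmp $t2, 12  (cmp 9,12)
blt body: taken
after or $t0, $t0, $t2: $t0=(-27)|9=-19
after sub $t0, $t0, 17: $t0=(-19)-17=-36
after add $t2, $t2, 3: $t2=9+3=12
cmp $t2, 12  (cmp 12,12)
blt body: not taken
after and $t6, $t6, 127: $t6=3&127=3
halt.

-36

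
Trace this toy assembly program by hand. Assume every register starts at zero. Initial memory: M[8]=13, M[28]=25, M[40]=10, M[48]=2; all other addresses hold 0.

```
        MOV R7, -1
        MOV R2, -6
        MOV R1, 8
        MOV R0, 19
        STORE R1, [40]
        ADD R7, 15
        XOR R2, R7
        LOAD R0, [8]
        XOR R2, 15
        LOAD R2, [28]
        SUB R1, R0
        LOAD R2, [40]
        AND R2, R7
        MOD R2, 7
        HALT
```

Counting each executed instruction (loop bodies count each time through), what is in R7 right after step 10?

14

after MOV R7, -1: R7=-1
after MOV R2, -6: R2=-6
after MOV R1, 8: R1=8
after MOV R0, 19: R0=19
STORE R1, [40] → M[40]=8
after ADD R7, 15: R7=(-1)+15=14
after XOR R2, R7: R2=(-6)^14=-12
after LOAD R0, [8]: R0=M[8]=13
after XOR R2, 15: R2=(-12)^15=-5
after LOAD R2, [28]: R2=M[28]=25
After step 10: R7 = 14.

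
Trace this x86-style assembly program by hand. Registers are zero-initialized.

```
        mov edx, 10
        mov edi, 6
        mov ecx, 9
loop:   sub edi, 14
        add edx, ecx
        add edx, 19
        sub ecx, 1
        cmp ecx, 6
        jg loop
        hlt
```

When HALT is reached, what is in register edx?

91

edx=10
edi=6
ecx=9
edi=6-14=-8
edx=10+9=19
edx=19+19=38
ecx=9-1=8
cmp ecx, 6  (cmp 8,6)
jg loop: taken
edi=(-8)-14=-22
edx=38+8=46
edx=46+19=65
ecx=8-1=7
cmp ecx, 6  (cmp 7,6)
jg loop: taken
edi=(-22)-14=-36
edx=65+7=72
edx=72+19=91
ecx=7-1=6
cmp ecx, 6  (cmp 6,6)
jg loop: not taken
halt.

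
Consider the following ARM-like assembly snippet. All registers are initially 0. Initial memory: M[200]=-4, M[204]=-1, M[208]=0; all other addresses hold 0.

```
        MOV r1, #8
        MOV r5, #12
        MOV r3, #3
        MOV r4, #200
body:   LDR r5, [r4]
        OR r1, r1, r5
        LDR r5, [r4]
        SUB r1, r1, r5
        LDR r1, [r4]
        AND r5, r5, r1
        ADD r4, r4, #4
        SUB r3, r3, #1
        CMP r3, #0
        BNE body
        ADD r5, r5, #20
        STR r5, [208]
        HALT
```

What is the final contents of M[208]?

r1=8
r5=12
r3=3
r4=200
r5=M[200]=-4
r1=8|(-4)=-4
r5=M[200]=-4
r1=(-4)-(-4)=0
r1=M[200]=-4
r5=(-4)&(-4)=-4
r4=200+4=204
r3=3-1=2
CMP r3, #0  (cmp 2,0)
BNE body: taken
r5=M[204]=-1
r1=(-4)|(-1)=-1
r5=M[204]=-1
r1=(-1)-(-1)=0
r1=M[204]=-1
r5=(-1)&(-1)=-1
r4=204+4=208
r3=2-1=1
CMP r3, #0  (cmp 1,0)
BNE body: taken
r5=M[208]=0
r1=(-1)|0=-1
r5=M[208]=0
r1=(-1)-0=-1
r1=M[208]=0
r5=0&0=0
r4=208+4=212
r3=1-1=0
CMP r3, #0  (cmp 0,0)
BNE body: not taken
r5=0+20=20
STR r5, [208] → M[208]=20
halt.

20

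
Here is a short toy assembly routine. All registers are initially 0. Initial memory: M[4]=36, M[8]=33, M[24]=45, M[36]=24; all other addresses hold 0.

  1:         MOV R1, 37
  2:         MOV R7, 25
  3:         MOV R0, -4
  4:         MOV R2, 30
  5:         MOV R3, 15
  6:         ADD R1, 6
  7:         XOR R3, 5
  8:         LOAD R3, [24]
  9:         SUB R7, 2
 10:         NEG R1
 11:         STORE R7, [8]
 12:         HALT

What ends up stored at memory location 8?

MOV R1, 37 → R1=37
MOV R7, 25 → R7=25
MOV R0, -4 → R0=-4
MOV R2, 30 → R2=30
MOV R3, 15 → R3=15
ADD R1, 6 → R1=37+6=43
XOR R3, 5 → R3=15^5=10
LOAD R3, [24] → R3=M[24]=45
SUB R7, 2 → R7=25-2=23
NEG R1 → R1=-(43)=-43
STORE R7, [8] → M[8]=23
halt.

23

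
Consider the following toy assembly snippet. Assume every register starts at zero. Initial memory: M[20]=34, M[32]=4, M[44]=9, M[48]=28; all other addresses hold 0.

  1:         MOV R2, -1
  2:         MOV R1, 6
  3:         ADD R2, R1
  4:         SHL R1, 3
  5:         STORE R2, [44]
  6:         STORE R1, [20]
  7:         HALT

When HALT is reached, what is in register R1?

48

MOV R2, -1 → R2=-1
MOV R1, 6 → R1=6
ADD R2, R1 → R2=(-1)+6=5
SHL R1, 3 → R1=6<<3=48
STORE R2, [44] → M[44]=5
STORE R1, [20] → M[20]=48
halt.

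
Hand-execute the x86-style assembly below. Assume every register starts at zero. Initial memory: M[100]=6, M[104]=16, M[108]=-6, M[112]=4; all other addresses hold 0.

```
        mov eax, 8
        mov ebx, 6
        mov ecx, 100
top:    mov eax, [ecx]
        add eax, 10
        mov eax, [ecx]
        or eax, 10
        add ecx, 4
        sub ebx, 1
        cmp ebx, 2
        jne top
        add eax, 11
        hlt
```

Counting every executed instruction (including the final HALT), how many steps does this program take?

37

mov eax, 8 → eax=8
mov ebx, 6 → ebx=6
mov ecx, 100 → ecx=100
mov eax, [ecx] → eax=M[100]=6
add eax, 10 → eax=6+10=16
mov eax, [ecx] → eax=M[100]=6
or eax, 10 → eax=6|10=14
add ecx, 4 → ecx=100+4=104
sub ebx, 1 → ebx=6-1=5
cmp ebx, 2  (cmp 5,2)
jne top: taken
mov eax, [ecx] → eax=M[104]=16
add eax, 10 → eax=16+10=26
mov eax, [ecx] → eax=M[104]=16
or eax, 10 → eax=16|10=26
add ecx, 4 → ecx=104+4=108
sub ebx, 1 → ebx=5-1=4
cmp ebx, 2  (cmp 4,2)
jne top: taken
mov eax, [ecx] → eax=M[108]=-6
add eax, 10 → eax=(-6)+10=4
mov eax, [ecx] → eax=M[108]=-6
or eax, 10 → eax=(-6)|10=-6
add ecx, 4 → ecx=108+4=112
sub ebx, 1 → ebx=4-1=3
cmp ebx, 2  (cmp 3,2)
jne top: taken
mov eax, [ecx] → eax=M[112]=4
add eax, 10 → eax=4+10=14
mov eax, [ecx] → eax=M[112]=4
or eax, 10 → eax=4|10=14
add ecx, 4 → ecx=112+4=116
sub ebx, 1 → ebx=3-1=2
cmp ebx, 2  (cmp 2,2)
jne top: not taken
add eax, 11 → eax=14+11=25
halt.
Total executed instructions: 37.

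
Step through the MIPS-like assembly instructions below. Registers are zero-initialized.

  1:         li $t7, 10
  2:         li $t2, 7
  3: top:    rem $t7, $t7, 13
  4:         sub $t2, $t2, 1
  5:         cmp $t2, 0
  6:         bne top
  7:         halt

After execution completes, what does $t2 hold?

0

after li $t7, 10: $t7=10
after li $t2, 7: $t2=7
after rem $t7, $t7, 13: $t7=10%13=10
after sub $t2, $t2, 1: $t2=7-1=6
cmp $t2, 0  (cmp 6,0)
bne top: taken
after rem $t7, $t7, 13: $t7=10%13=10
after sub $t2, $t2, 1: $t2=6-1=5
cmp $t2, 0  (cmp 5,0)
bne top: taken
after rem $t7, $t7, 13: $t7=10%13=10
after sub $t2, $t2, 1: $t2=5-1=4
cmp $t2, 0  (cmp 4,0)
bne top: taken
after rem $t7, $t7, 13: $t7=10%13=10
after sub $t2, $t2, 1: $t2=4-1=3
cmp $t2, 0  (cmp 3,0)
bne top: taken
after rem $t7, $t7, 13: $t7=10%13=10
after sub $t2, $t2, 1: $t2=3-1=2
cmp $t2, 0  (cmp 2,0)
bne top: taken
after rem $t7, $t7, 13: $t7=10%13=10
after sub $t2, $t2, 1: $t2=2-1=1
cmp $t2, 0  (cmp 1,0)
bne top: taken
after rem $t7, $t7, 13: $t7=10%13=10
after sub $t2, $t2, 1: $t2=1-1=0
cmp $t2, 0  (cmp 0,0)
bne top: not taken
halt.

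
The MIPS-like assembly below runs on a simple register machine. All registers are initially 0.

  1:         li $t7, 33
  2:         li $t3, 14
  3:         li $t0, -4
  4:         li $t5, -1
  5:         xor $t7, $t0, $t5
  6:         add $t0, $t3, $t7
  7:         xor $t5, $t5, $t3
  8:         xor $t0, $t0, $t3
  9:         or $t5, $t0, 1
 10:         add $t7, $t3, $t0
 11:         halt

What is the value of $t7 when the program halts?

45

$t7=33
$t3=14
$t0=-4
$t5=-1
$t7=(-4)^(-1)=3
$t0=14+3=17
$t5=(-1)^14=-15
$t0=17^14=31
$t5=31|1=31
$t7=14+31=45
halt.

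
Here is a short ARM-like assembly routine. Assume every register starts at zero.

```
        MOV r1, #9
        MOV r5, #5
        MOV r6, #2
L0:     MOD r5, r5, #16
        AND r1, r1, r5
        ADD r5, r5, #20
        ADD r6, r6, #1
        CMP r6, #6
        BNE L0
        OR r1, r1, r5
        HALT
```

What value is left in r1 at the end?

r1=9
r5=5
r6=2
r5=5%16=5
r1=9&5=1
r5=5+20=25
r6=2+1=3
CMP r6, #6  (cmp 3,6)
BNE L0: taken
r5=25%16=9
r1=1&9=1
r5=9+20=29
r6=3+1=4
CMP r6, #6  (cmp 4,6)
BNE L0: taken
r5=29%16=13
r1=1&13=1
r5=13+20=33
r6=4+1=5
CMP r6, #6  (cmp 5,6)
BNE L0: taken
r5=33%16=1
r1=1&1=1
r5=1+20=21
r6=5+1=6
CMP r6, #6  (cmp 6,6)
BNE L0: not taken
r1=1|21=21
halt.

21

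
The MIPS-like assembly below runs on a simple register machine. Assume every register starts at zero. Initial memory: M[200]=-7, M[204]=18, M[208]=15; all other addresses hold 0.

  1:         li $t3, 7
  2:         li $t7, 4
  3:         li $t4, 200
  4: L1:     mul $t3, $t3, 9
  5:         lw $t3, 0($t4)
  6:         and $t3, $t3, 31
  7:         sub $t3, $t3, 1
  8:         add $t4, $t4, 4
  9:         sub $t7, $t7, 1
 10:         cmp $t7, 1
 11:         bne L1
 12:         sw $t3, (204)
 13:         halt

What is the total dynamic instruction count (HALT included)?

after li $t3, 7: $t3=7
after li $t7, 4: $t7=4
after li $t4, 200: $t4=200
after mul $t3, $t3, 9: $t3=7*9=63
after lw $t3, 0($t4): $t3=M[200]=-7
after and $t3, $t3, 31: $t3=(-7)&31=25
after sub $t3, $t3, 1: $t3=25-1=24
after add $t4, $t4, 4: $t4=200+4=204
after sub $t7, $t7, 1: $t7=4-1=3
cmp $t7, 1  (cmp 3,1)
bne L1: taken
after mul $t3, $t3, 9: $t3=24*9=216
after lw $t3, 0($t4): $t3=M[204]=18
after and $t3, $t3, 31: $t3=18&31=18
after sub $t3, $t3, 1: $t3=18-1=17
after add $t4, $t4, 4: $t4=204+4=208
after sub $t7, $t7, 1: $t7=3-1=2
cmp $t7, 1  (cmp 2,1)
bne L1: taken
after mul $t3, $t3, 9: $t3=17*9=153
after lw $t3, 0($t4): $t3=M[208]=15
after and $t3, $t3, 31: $t3=15&31=15
after sub $t3, $t3, 1: $t3=15-1=14
after add $t4, $t4, 4: $t4=208+4=212
after sub $t7, $t7, 1: $t7=2-1=1
cmp $t7, 1  (cmp 1,1)
bne L1: not taken
sw $t3, (204) → M[204]=14
halt.
Total executed instructions: 29.

29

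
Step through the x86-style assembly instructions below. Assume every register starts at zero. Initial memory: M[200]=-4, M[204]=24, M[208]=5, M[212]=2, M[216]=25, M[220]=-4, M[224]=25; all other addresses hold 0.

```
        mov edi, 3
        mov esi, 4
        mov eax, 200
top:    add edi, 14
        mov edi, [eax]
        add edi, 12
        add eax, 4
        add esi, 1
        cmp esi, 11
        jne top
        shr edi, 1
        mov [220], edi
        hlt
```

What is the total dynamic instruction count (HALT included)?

55

mov edi, 3 → edi=3
mov esi, 4 → esi=4
mov eax, 200 → eax=200
add edi, 14 → edi=3+14=17
mov edi, [eax] → edi=M[200]=-4
add edi, 12 → edi=(-4)+12=8
add eax, 4 → eax=200+4=204
add esi, 1 → esi=4+1=5
cmp esi, 11  (cmp 5,11)
jne top: taken
add edi, 14 → edi=8+14=22
mov edi, [eax] → edi=M[204]=24
add edi, 12 → edi=24+12=36
add eax, 4 → eax=204+4=208
add esi, 1 → esi=5+1=6
cmp esi, 11  (cmp 6,11)
jne top: taken
add edi, 14 → edi=36+14=50
mov edi, [eax] → edi=M[208]=5
add edi, 12 → edi=5+12=17
add eax, 4 → eax=208+4=212
add esi, 1 → esi=6+1=7
cmp esi, 11  (cmp 7,11)
jne top: taken
add edi, 14 → edi=17+14=31
mov edi, [eax] → edi=M[212]=2
add edi, 12 → edi=2+12=14
add eax, 4 → eax=212+4=216
add esi, 1 → esi=7+1=8
cmp esi, 11  (cmp 8,11)
jne top: taken
add edi, 14 → edi=14+14=28
mov edi, [eax] → edi=M[216]=25
add edi, 12 → edi=25+12=37
add eax, 4 → eax=216+4=220
add esi, 1 → esi=8+1=9
cmp esi, 11  (cmp 9,11)
jne top: taken
add edi, 14 → edi=37+14=51
mov edi, [eax] → edi=M[220]=-4
add edi, 12 → edi=(-4)+12=8
add eax, 4 → eax=220+4=224
add esi, 1 → esi=9+1=10
cmp esi, 11  (cmp 10,11)
jne top: taken
add edi, 14 → edi=8+14=22
mov edi, [eax] → edi=M[224]=25
add edi, 12 → edi=25+12=37
add eax, 4 → eax=224+4=228
add esi, 1 → esi=10+1=11
cmp esi, 11  (cmp 11,11)
jne top: not taken
shr edi, 1 → edi=37>>1=18
mov [220], edi → M[220]=18
halt.
Total executed instructions: 55.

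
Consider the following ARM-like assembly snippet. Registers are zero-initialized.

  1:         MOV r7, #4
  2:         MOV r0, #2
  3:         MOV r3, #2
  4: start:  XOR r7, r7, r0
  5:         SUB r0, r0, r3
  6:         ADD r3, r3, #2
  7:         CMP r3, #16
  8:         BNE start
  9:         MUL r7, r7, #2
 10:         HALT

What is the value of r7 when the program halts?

MOV r7, #4 → r7=4
MOV r0, #2 → r0=2
MOV r3, #2 → r3=2
XOR r7, r7, r0 → r7=4^2=6
SUB r0, r0, r3 → r0=2-2=0
ADD r3, r3, #2 → r3=2+2=4
CMP r3, #16  (cmp 4,16)
BNE start: taken
XOR r7, r7, r0 → r7=6^0=6
SUB r0, r0, r3 → r0=0-4=-4
ADD r3, r3, #2 → r3=4+2=6
CMP r3, #16  (cmp 6,16)
BNE start: taken
XOR r7, r7, r0 → r7=6^(-4)=-6
SUB r0, r0, r3 → r0=(-4)-6=-10
ADD r3, r3, #2 → r3=6+2=8
CMP r3, #16  (cmp 8,16)
BNE start: taken
XOR r7, r7, r0 → r7=(-6)^(-10)=12
SUB r0, r0, r3 → r0=(-10)-8=-18
ADD r3, r3, #2 → r3=8+2=10
CMP r3, #16  (cmp 10,16)
BNE start: taken
XOR r7, r7, r0 → r7=12^(-18)=-30
SUB r0, r0, r3 → r0=(-18)-10=-28
ADD r3, r3, #2 → r3=10+2=12
CMP r3, #16  (cmp 12,16)
BNE start: taken
XOR r7, r7, r0 → r7=(-30)^(-28)=6
SUB r0, r0, r3 → r0=(-28)-12=-40
ADD r3, r3, #2 → r3=12+2=14
CMP r3, #16  (cmp 14,16)
BNE start: taken
XOR r7, r7, r0 → r7=6^(-40)=-34
SUB r0, r0, r3 → r0=(-40)-14=-54
ADD r3, r3, #2 → r3=14+2=16
CMP r3, #16  (cmp 16,16)
BNE start: not taken
MUL r7, r7, #2 → r7=(-34)*2=-68
halt.

-68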